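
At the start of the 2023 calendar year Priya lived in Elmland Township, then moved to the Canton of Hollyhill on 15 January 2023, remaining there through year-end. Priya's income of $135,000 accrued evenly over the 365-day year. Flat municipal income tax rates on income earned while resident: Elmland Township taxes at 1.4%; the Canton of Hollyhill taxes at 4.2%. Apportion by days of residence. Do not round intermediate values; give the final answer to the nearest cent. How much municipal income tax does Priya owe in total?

Elmland Township, 1 January – 14 January 2023: 14 days → $135,000 × 1.4% × 14/365 = $72.4932
The Canton of Hollyhill, 15 January – 31 December 2023: 351 days → $135,000 × 4.2% × 351/365 = $5,452.5205
Total = $5,525.0137

$5,525.01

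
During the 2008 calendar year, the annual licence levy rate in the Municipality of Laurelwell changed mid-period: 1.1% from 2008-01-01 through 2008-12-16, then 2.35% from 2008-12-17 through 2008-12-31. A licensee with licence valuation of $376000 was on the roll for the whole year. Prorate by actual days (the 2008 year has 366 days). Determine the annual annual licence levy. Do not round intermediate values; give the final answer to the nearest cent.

$4328.62

2008-01-01 to 2008-12-16: 351 days at 1.1% → $376000 × 1.1% × 351/366 = $3966.4918
2008-12-17 to 2008-12-31: 15 days at 2.35% → $376000 × 2.35% × 15/366 = $362.1311
Total = $4328.6230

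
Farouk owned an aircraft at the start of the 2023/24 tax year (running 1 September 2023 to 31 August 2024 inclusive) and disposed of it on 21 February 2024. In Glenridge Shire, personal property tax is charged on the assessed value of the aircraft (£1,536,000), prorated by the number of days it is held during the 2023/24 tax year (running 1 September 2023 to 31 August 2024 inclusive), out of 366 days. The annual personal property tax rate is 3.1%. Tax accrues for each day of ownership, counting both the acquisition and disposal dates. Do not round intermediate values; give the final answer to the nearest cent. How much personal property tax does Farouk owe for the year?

Days held (1 September 2023 – 21 February 2024): 174 out of 366
Tax = £1,536,000 × 3.1% × 174/366 = £22,637.1148

£22,637.11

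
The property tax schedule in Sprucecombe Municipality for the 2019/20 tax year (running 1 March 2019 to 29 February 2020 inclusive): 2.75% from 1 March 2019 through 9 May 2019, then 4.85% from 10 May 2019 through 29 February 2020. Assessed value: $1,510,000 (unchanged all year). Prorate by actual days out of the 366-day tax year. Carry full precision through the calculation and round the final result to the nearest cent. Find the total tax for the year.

$67,170.25

1 March – 9 May 2019: 70 days at 2.75% → $1,510,000 × 2.75% × 70/366 = $7,941.9399
10 May 2019 – 29 February 2020: 296 days at 4.85% → $1,510,000 × 4.85% × 296/366 = $59,228.3060
Total = $67,170.2459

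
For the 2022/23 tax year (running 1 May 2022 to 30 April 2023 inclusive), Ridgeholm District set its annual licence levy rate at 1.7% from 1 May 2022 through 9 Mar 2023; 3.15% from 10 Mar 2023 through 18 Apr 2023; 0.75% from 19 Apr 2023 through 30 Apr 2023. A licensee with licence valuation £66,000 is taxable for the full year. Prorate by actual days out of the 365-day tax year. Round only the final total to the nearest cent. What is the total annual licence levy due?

£1,206.26

1 May 2022 – 9 Mar 2023: 313 days at 1.7% → £66,000 × 1.7% × 313/365 = £962.1534
10 Mar – 18 Apr 2023: 40 days at 3.15% → £66,000 × 3.15% × 40/365 = £227.8356
19 Apr – 30 Apr 2023: 12 days at 0.75% → £66,000 × 0.75% × 12/365 = £16.2740
Total = £1,206.2630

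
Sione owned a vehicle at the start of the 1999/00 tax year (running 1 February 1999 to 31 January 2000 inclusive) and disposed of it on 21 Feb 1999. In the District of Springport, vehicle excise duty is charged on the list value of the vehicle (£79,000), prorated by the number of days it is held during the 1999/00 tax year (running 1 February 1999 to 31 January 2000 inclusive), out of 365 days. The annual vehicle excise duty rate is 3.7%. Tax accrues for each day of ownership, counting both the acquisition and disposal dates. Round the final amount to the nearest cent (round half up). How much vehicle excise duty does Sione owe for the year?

Days held (1 Feb – 21 Feb 1999): 21 out of 365
Tax = £79,000 × 3.7% × 21/365 = £168.1726

£168.17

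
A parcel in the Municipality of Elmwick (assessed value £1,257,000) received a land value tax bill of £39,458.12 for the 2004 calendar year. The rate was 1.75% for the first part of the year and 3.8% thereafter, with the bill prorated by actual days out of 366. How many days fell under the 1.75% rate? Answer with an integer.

118 days

Let d = days at the first rate; then 366 − d days at the second rate.
£1,257,000 × [1.75%·d + 3.8%·(366−d)] / 366 = £39,458.12
Solving gives d = 118, so the new rate took effect on 28 Apr 2004.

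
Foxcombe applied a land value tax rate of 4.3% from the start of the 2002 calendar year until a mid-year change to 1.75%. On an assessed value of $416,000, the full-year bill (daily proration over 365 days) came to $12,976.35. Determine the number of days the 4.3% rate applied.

196 days

Let d = days at the first rate; then 365 − d days at the second rate.
$416,000 × [4.3%·d + 1.75%·(365−d)] / 365 = $12,976.35
Solving gives d = 196, so the new rate took effect on 16 July 2002.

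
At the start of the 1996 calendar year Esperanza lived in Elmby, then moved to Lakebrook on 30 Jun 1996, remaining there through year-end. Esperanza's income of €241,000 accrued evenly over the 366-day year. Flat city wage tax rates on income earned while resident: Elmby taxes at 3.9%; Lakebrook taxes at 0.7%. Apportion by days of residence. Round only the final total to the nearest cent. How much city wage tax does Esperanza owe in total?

Elmby, 1 Jan – 29 Jun 1996: 181 days → €241,000 × 3.9% × 181/366 = €4,648.1393
Lakebrook, 30 Jun – 31 Dec 1996: 185 days → €241,000 × 0.7% × 185/366 = €852.7186
Total = €5,500.8579

€5,500.86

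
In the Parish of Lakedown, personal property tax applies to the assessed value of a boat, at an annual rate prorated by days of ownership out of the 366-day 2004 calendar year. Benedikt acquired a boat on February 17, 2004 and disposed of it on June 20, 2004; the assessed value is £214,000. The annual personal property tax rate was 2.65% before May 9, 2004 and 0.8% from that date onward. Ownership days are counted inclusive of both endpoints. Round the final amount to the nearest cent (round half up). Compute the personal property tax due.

£1,471.69

February 17 – May 8, 2004: 82 days at 2.65% → £214,000 × 2.65% × 82/366 = £1,270.5519
May 9 – June 20, 2004: 43 days at 0.8% → £214,000 × 0.8% × 43/366 = £201.1366
Total = £1,471.6885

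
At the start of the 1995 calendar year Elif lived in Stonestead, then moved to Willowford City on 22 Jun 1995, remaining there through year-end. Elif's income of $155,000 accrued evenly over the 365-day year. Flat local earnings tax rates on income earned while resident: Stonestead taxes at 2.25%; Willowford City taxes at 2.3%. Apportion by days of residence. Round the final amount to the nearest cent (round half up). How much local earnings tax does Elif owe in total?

Stonestead, 1 Jan – 21 Jun 1995: 172 days → $155,000 × 2.25% × 172/365 = $1,643.4247
Willowford City, 22 Jun – 31 Dec 1995: 193 days → $155,000 × 2.3% × 193/365 = $1,885.0548
Total = $3,528.4795

$3,528.48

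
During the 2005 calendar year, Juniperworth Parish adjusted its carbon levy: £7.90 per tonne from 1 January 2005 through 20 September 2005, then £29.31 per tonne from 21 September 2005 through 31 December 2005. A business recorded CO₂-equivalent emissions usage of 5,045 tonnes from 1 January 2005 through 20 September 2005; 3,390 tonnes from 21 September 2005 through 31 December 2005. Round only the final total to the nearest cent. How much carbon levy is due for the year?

1 January – 20 September 2005: 5,045 tonnes at £7.90/tonne → £39,855.50
21 September – 31 December 2005: 3,390 tonnes at £29.31/tonne → £99,360.90

£139,216.40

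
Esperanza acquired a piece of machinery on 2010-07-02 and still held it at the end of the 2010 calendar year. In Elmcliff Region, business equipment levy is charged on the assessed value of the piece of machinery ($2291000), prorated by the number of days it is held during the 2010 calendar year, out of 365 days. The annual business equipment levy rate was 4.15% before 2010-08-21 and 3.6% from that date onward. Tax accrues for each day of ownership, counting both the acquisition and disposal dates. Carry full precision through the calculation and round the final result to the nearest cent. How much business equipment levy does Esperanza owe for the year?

$43077.08

2010-07-02 to 2010-08-20: 50 days at 4.15% → $2291000 × 4.15% × 50/365 = $13024.1781
2010-08-21 to 2010-12-31: 133 days at 3.6% → $2291000 × 3.6% × 133/365 = $30052.8986
Total = $43077.0767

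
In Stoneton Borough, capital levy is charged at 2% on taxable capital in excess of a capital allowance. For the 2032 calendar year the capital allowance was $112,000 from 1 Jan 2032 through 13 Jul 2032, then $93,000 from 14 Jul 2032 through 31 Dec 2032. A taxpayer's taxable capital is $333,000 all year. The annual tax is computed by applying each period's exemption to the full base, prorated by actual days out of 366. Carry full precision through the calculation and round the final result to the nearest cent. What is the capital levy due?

1 Jan – 13 Jul 2032: 195 days, exemption $112,000 → ($333,000 − $112,000) × 2% × 195/366 = $2,354.9180
14 Jul – 31 Dec 2032: 171 days, exemption $93,000 → ($333,000 − $93,000) × 2% × 171/366 = $2,242.6230
Total = $4,597.5410

$4,597.54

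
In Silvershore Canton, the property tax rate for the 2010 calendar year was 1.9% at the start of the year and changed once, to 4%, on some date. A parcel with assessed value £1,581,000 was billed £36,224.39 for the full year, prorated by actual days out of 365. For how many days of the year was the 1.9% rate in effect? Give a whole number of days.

Let d = days at the first rate; then 365 − d days at the second rate.
£1,581,000 × [1.9%·d + 4%·(365−d)] / 365 = £36,224.39
Solving gives d = 297, so the new rate took effect on 25 Oct 2010.

297 days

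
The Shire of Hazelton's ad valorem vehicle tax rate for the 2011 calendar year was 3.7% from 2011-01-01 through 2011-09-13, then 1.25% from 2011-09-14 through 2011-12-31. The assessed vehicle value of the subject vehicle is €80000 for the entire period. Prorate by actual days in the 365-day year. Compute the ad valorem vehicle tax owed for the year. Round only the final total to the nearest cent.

2011-01-01 to 2011-09-13: 256 days at 3.7% → €80000 × 3.7% × 256/365 = €2076.0548
2011-09-14 to 2011-12-31: 109 days at 1.25% → €80000 × 1.25% × 109/365 = €298.6301
Total = €2374.6849

€2374.68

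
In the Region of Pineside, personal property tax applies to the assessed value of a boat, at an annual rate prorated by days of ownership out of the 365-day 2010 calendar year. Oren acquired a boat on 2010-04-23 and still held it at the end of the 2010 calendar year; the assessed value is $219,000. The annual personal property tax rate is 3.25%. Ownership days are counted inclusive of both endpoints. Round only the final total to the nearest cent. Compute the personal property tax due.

$4,933.50

Days held (2010-04-23 to 2010-12-31): 253 out of 365
Tax = $219,000 × 3.25% × 253/365 = $4,933.5000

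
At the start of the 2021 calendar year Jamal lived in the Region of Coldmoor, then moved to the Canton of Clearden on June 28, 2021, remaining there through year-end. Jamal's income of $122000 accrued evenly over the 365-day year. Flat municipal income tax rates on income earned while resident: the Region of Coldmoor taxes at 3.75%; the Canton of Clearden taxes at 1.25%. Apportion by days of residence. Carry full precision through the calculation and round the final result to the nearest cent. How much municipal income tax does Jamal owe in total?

The Region of Coldmoor, January 1 – June 27, 2021: 178 days → $122000 × 3.75% × 178/365 = $2231.0959
The Canton of Clearden, June 28 – December 31, 2021: 187 days → $122000 × 1.25% × 187/365 = $781.3014
Total = $3012.3973

$3012.40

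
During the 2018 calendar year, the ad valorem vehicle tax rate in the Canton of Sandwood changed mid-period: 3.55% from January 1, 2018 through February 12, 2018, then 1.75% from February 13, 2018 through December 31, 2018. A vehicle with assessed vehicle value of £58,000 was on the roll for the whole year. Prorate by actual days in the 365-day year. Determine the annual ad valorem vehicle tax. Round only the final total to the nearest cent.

£1,137.99

January 1 – February 12, 2018: 43 days at 3.55% → £58,000 × 3.55% × 43/365 = £242.5671
February 13 – December 31, 2018: 322 days at 1.75% → £58,000 × 1.75% × 322/365 = £895.4247
Total = £1,137.9918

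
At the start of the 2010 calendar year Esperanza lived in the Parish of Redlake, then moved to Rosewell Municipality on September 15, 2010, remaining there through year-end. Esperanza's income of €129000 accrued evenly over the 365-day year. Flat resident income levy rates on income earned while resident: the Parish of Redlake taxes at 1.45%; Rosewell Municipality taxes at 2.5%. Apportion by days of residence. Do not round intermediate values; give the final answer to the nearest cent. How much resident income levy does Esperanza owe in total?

€2271.28

The Parish of Redlake, January 1 – September 14, 2010: 257 days → €129000 × 1.45% × 257/365 = €1317.0370
Rosewell Municipality, September 15 – December 31, 2010: 108 days → €129000 × 2.5% × 108/365 = €954.2466
Total = €2271.2836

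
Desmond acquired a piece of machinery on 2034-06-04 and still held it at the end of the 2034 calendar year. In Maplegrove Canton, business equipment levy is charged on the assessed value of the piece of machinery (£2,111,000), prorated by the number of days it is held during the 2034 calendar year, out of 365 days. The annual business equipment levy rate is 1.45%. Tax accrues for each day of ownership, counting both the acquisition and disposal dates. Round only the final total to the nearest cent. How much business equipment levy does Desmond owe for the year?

Days held (2034-06-04 to 2034-12-31): 211 out of 365
Tax = £2,111,000 × 1.45% × 211/365 = £17,694.8068

£17,694.81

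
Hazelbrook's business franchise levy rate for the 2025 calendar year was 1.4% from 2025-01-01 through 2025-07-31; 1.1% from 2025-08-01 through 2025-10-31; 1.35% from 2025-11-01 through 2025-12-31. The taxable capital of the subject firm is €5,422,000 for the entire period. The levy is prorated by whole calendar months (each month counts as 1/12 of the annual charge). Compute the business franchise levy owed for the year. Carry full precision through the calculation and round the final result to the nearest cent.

2025-01-01 to 2025-07-31: 7 months at 1.4% → €5,422,000 × 1.4% × 7/12 = €44,279.6667
2025-08-01 to 2025-10-31: 3 months at 1.1% → €5,422,000 × 1.1% × 3/12 = €14,910.5000
2025-11-01 to 2025-12-31: 2 months at 1.35% → €5,422,000 × 1.35% × 2/12 = €12,199.5000
Total = €71,389.6667

€71,389.67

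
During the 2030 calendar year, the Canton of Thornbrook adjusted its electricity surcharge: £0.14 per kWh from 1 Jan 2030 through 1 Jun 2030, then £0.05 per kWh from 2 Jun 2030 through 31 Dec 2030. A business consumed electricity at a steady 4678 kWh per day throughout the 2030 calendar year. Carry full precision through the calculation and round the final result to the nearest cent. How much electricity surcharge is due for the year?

£149,368.54

1 Jan – 1 Jun 2030: 152 days × 4678 kWh/day = 711,056 kWh at £0.14/kWh → £99,547.84
2 Jun – 31 Dec 2030: 213 days × 4678 kWh/day = 996,414 kWh at £0.05/kWh → £49,820.70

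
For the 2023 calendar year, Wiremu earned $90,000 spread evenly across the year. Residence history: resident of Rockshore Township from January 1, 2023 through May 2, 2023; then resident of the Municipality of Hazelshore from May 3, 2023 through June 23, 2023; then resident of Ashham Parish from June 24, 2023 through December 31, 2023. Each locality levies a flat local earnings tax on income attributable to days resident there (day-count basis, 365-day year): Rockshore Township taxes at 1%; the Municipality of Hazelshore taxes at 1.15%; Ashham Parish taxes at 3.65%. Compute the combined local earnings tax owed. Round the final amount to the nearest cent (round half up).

Rockshore Township, January 1 – May 2, 2023: 122 days → $90,000 × 1% × 122/365 = $300.8219
The Municipality of Hazelshore, May 3 – June 23, 2023: 52 days → $90,000 × 1.15% × 52/365 = $147.4521
Ashham Parish, June 24 – December 31, 2023: 191 days → $90,000 × 3.65% × 191/365 = $1,719.0000
Total = $2,167.2740

$2,167.27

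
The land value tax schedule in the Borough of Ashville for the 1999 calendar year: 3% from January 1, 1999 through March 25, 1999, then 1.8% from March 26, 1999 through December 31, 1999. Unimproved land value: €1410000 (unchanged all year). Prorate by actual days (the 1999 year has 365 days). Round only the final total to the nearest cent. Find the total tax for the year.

January 1 – March 25, 1999: 84 days at 3% → €1410000 × 3% × 84/365 = €9734.7945
March 26 – December 31, 1999: 281 days at 1.8% → €1410000 × 1.8% × 281/365 = €19539.1233
Total = €29273.9178

€29273.92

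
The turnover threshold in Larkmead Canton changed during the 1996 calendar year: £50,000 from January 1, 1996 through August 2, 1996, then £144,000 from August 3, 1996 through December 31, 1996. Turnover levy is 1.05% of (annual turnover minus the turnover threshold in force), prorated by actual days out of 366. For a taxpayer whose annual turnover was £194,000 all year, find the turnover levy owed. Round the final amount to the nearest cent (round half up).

January 1 – August 2, 1996: 215 days, exemption £50,000 → (£194,000 − £50,000) × 1.05% × 215/366 = £888.1967
August 3 – December 31, 1996: 151 days, exemption £144,000 → (£194,000 − £144,000) × 1.05% × 151/366 = £216.5984
Total = £1,104.7951

£1,104.80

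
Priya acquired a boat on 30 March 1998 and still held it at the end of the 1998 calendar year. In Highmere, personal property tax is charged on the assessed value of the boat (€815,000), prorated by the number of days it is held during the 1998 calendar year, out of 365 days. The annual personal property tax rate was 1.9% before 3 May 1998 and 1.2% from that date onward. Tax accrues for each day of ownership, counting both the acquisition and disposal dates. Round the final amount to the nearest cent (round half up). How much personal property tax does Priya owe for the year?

€7,953.51

30 March – 2 May 1998: 34 days at 1.9% → €815,000 × 1.9% × 34/365 = €1,442.4384
3 May – 31 December 1998: 243 days at 1.2% → €815,000 × 1.2% × 243/365 = €6,511.0685
Total = €7,953.5068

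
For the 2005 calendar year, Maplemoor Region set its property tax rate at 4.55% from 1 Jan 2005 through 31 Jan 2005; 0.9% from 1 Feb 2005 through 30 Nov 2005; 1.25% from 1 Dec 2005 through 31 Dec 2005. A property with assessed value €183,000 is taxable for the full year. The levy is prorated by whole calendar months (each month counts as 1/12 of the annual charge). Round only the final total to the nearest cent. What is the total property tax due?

€2,257.00

1 Jan – 31 Jan 2005: 1 month at 4.55% → €183,000 × 4.55% × 1/12 = €693.8750
1 Feb – 30 Nov 2005: 10 months at 0.9% → €183,000 × 0.9% × 10/12 = €1,372.5000
1 Dec – 31 Dec 2005: 1 month at 1.25% → €183,000 × 1.25% × 1/12 = €190.6250
Total = €2,257.0000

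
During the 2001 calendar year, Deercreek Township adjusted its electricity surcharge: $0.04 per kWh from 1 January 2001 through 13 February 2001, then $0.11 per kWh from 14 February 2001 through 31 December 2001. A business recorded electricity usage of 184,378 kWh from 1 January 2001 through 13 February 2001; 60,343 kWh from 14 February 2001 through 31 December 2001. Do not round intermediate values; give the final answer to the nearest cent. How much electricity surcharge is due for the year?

1 January – 13 February 2001: 184,378 kWh at $0.04/kWh → $7,375.12
14 February – 31 December 2001: 60,343 kWh at $0.11/kWh → $6,637.73

$14,012.85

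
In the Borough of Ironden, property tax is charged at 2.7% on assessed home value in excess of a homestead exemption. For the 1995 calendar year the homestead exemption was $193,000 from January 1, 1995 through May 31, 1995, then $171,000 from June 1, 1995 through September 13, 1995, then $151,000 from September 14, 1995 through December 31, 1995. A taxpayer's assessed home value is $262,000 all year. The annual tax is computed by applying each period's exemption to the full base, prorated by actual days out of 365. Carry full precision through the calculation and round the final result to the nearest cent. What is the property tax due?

$2,372.52

January 1 – May 31, 1995: 151 days, exemption $193,000 → ($262,000 − $193,000) × 2.7% × 151/365 = $770.7205
June 1 – September 13, 1995: 105 days, exemption $171,000 → ($262,000 − $171,000) × 2.7% × 105/365 = $706.8082
September 14 – December 31, 1995: 109 days, exemption $151,000 → ($262,000 − $151,000) × 2.7% × 109/365 = $894.9945
Total = $2,372.5233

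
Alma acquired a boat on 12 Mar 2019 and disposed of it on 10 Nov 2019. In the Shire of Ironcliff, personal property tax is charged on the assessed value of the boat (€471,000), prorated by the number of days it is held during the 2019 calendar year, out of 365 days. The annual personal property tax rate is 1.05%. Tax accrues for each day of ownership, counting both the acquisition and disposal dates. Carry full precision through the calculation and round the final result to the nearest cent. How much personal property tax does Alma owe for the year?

€3,306.03

Days held (12 Mar – 10 Nov 2019): 244 out of 365
Tax = €471,000 × 1.05% × 244/365 = €3,306.0329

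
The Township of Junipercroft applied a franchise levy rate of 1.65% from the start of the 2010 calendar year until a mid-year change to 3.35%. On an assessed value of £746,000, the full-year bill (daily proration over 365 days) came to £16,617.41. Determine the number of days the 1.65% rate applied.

241 days

Let d = days at the first rate; then 365 − d days at the second rate.
£746,000 × [1.65%·d + 3.35%·(365−d)] / 365 = £16,617.41
Solving gives d = 241, so the new rate took effect on 30 August 2010.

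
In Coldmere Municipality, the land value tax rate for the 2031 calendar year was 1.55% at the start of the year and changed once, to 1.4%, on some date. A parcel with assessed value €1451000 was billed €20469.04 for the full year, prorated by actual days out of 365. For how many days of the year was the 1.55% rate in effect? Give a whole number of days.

Let d = days at the first rate; then 365 − d days at the second rate.
€1451000 × [1.55%·d + 1.4%·(365−d)] / 365 = €20469.04
Solving gives d = 26, so the new rate took effect on 27 Jan 2031.

26 days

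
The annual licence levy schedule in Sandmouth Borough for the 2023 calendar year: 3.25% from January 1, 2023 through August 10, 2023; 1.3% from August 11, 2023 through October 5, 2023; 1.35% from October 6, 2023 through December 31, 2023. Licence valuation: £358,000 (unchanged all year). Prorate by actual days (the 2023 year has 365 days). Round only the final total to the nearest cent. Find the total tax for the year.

£8,942.64

January 1 – August 10, 2023: 222 days at 3.25% → £358,000 × 3.25% × 222/365 = £7,076.6301
August 11 – October 5, 2023: 56 days at 1.3% → £358,000 × 1.3% × 56/365 = £714.0384
October 6 – December 31, 2023: 87 days at 1.35% → £358,000 × 1.35% × 87/365 = £1,151.9753
Total = £8,942.6438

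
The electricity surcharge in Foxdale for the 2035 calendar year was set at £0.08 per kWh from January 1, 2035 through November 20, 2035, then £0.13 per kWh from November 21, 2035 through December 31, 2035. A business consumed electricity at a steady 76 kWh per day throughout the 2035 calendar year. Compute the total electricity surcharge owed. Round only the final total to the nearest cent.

£2375.00

January 1 – November 20, 2035: 324 days × 76 kWh/day = 24,624 kWh at £0.08/kWh → £1969.92
November 21 – December 31, 2035: 41 days × 76 kWh/day = 3,116 kWh at £0.13/kWh → £405.08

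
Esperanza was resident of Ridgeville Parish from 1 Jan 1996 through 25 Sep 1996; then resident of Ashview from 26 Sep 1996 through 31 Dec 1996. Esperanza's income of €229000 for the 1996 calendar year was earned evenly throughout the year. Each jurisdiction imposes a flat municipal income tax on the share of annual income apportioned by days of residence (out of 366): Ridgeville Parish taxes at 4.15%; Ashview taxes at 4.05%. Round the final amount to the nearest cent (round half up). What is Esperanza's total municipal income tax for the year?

€9442.81

Ridgeville Parish, 1 Jan – 25 Sep 1996: 269 days → €229000 × 4.15% × 269/366 = €6984.8128
Ashview, 26 Sep – 31 Dec 1996: 97 days → €229000 × 4.05% × 97/366 = €2457.9959
Total = €9442.8087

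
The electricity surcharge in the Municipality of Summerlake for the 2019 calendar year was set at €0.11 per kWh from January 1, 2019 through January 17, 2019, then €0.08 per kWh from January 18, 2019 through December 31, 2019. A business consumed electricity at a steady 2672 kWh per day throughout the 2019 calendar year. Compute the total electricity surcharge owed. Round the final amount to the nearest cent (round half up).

€79,385.12

January 1 – January 17, 2019: 17 days × 2672 kWh/day = 45,424 kWh at €0.11/kWh → €4,996.64
January 18 – December 31, 2019: 348 days × 2672 kWh/day = 929,856 kWh at €0.08/kWh → €74,388.48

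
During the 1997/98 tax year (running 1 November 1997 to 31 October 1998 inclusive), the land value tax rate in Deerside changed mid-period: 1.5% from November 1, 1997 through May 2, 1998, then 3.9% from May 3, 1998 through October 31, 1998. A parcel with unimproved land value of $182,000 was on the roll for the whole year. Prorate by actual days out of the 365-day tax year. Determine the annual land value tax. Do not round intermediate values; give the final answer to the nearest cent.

$4,908.02

November 1, 1997 – May 2, 1998: 183 days at 1.5% → $182,000 × 1.5% × 183/365 = $1,368.7397
May 3 – October 31, 1998: 182 days at 3.9% → $182,000 × 3.9% × 182/365 = $3,539.2767
Total = $4,908.0164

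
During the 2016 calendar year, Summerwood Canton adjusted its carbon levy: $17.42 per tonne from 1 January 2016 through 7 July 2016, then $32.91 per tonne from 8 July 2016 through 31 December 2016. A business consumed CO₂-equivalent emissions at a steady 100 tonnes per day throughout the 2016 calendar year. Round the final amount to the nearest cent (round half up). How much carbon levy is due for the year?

$911,745.00

1 January – 7 July 2016: 189 days × 100 tonnes/day = 18,900 tonnes at $17.42/tonne → $329,238.00
8 July – 31 December 2016: 177 days × 100 tonnes/day = 17,700 tonnes at $32.91/tonne → $582,507.00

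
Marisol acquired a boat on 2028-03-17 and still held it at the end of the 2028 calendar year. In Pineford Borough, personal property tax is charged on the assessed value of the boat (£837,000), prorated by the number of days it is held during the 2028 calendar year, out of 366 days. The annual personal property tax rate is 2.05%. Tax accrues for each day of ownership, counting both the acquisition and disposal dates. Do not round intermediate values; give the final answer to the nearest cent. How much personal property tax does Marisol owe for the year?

Days held (2028-03-17 to 2028-12-31): 290 out of 366
Tax = £837,000 × 2.05% × 290/366 = £13,595.5328

£13,595.53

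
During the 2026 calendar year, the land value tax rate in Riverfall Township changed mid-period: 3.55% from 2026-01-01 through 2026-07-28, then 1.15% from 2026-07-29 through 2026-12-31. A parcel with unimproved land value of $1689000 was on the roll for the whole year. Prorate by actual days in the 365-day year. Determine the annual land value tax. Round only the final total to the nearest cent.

$42634.52

2026-01-01 to 2026-07-28: 209 days at 3.55% → $1689000 × 3.55% × 209/365 = $34332.9740
2026-07-29 to 2026-12-31: 156 days at 1.15% → $1689000 × 1.15% × 156/365 = $8301.5507
Total = $42634.5247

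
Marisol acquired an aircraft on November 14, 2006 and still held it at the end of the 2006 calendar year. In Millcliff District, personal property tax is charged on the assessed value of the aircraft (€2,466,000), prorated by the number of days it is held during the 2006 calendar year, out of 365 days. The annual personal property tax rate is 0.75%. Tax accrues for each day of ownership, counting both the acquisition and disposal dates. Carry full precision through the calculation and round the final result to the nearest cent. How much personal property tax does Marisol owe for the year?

€2,432.22

Days held (November 14 – December 31, 2006): 48 out of 365
Tax = €2,466,000 × 0.75% × 48/365 = €2,432.2192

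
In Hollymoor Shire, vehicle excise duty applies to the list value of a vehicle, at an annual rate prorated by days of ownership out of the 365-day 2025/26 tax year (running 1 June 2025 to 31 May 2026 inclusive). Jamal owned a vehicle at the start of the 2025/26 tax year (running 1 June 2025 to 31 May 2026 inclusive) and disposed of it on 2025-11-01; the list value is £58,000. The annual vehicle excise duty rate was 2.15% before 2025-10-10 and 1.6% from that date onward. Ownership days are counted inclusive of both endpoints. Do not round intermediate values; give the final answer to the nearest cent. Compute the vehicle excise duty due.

£506.03

2025-06-01 to 2025-10-09: 131 days at 2.15% → £58,000 × 2.15% × 131/365 = £447.5534
2025-10-10 to 2025-11-01: 23 days at 1.6% → £58,000 × 1.6% × 23/365 = £58.4767
Total = £506.0301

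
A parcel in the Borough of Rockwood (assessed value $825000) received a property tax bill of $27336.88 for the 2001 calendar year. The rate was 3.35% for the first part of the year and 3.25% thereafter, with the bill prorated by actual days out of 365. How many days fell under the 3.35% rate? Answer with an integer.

232 days

Let d = days at the first rate; then 365 − d days at the second rate.
$825000 × [3.35%·d + 3.25%·(365−d)] / 365 = $27336.88
Solving gives d = 232, so the new rate took effect on 21 Aug 2001.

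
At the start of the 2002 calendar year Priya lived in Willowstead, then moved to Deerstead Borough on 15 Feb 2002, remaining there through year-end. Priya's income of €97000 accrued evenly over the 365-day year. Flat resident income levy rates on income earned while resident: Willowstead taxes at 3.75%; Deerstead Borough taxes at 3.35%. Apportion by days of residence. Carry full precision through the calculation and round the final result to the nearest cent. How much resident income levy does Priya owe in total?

€3297.34

Willowstead, 1 Jan – 14 Feb 2002: 45 days → €97000 × 3.75% × 45/365 = €448.4589
Deerstead Borough, 15 Feb – 31 Dec 2002: 320 days → €97000 × 3.35% × 320/365 = €2848.8767
Total = €3297.3356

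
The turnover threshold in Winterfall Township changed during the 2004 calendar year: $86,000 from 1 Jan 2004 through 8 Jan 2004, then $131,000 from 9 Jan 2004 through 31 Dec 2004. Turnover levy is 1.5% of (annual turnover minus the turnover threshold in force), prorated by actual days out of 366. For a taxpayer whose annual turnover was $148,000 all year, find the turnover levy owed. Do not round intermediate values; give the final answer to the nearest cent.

$269.75

1 Jan – 8 Jan 2004: 8 days, exemption $86,000 → ($148,000 − $86,000) × 1.5% × 8/366 = $20.3279
9 Jan – 31 Dec 2004: 358 days, exemption $131,000 → ($148,000 − $131,000) × 1.5% × 358/366 = $249.4262
Total = $269.7541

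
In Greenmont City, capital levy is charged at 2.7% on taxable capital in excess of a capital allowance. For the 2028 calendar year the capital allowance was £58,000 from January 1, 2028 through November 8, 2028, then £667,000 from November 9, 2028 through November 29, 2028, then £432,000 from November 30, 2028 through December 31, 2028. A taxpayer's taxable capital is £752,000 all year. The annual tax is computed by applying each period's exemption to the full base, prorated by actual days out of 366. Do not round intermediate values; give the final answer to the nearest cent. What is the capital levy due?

January 1 – November 8, 2028: 313 days, exemption £58,000 → (£752,000 − £58,000) × 2.7% × 313/366 = £16,024.5738
November 9 – November 29, 2028: 21 days, exemption £667,000 → (£752,000 − £667,000) × 2.7% × 21/366 = £131.6803
November 30 – December 31, 2028: 32 days, exemption £432,000 → (£752,000 − £432,000) × 2.7% × 32/366 = £755.4098
Total = £16,911.6639

£16,911.66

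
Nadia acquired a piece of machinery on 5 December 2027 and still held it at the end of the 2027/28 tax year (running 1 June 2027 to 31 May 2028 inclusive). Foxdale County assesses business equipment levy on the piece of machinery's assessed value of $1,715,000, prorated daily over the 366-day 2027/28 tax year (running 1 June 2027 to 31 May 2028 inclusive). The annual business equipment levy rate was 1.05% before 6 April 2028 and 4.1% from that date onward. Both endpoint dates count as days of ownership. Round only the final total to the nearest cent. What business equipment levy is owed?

$16,810.28

5 December 2027 – 5 April 2028: 123 days at 1.05% → $1,715,000 × 1.05% × 123/366 = $6,051.7008
6 April – 31 May 2028: 56 days at 4.1% → $1,715,000 × 4.1% × 56/366 = $10,758.5792
Total = $16,810.2801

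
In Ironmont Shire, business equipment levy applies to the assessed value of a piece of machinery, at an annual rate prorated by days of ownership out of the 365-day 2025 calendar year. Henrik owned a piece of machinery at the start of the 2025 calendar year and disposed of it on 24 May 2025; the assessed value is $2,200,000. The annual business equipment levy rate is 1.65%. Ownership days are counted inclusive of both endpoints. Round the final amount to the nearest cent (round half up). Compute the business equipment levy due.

Days held (1 January – 24 May 2025): 144 out of 365
Tax = $2,200,000 × 1.65% × 144/365 = $14,321.0959

$14,321.10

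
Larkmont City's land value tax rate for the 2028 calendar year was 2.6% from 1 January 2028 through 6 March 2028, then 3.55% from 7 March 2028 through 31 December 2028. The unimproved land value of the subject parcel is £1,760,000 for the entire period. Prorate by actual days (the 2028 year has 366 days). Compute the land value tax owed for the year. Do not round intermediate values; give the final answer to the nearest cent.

1 January – 6 March 2028: 66 days at 2.6% → £1,760,000 × 2.6% × 66/366 = £8,251.8033
7 March – 31 December 2028: 300 days at 3.55% → £1,760,000 × 3.55% × 300/366 = £51,213.1148
Total = £59,464.9180

£59,464.92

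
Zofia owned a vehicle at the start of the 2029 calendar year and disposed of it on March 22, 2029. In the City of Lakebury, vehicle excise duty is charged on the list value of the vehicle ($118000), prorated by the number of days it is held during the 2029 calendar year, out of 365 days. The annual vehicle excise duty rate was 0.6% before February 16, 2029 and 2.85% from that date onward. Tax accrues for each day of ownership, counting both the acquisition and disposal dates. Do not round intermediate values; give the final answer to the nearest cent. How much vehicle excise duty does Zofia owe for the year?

$411.71

January 1 – February 15, 2029: 46 days at 0.6% → $118000 × 0.6% × 46/365 = $89.2274
February 16 – March 22, 2029: 35 days at 2.85% → $118000 × 2.85% × 35/365 = $322.4795
Total = $411.7068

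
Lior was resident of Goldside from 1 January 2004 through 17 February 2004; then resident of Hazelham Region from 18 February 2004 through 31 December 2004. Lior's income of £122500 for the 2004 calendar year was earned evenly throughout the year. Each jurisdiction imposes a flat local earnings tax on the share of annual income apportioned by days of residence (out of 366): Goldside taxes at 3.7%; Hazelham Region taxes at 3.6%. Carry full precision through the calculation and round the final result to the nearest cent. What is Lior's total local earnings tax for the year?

Goldside, 1 January – 17 February 2004: 48 days → £122500 × 3.7% × 48/366 = £594.4262
Hazelham Region, 18 February – 31 December 2004: 318 days → £122500 × 3.6% × 318/366 = £3831.6393
Total = £4426.0656

£4426.07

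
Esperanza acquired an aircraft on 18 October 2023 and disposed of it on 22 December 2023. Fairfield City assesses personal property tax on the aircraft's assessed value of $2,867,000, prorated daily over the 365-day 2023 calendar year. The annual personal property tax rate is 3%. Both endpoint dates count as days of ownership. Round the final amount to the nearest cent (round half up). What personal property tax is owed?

Days held (18 October – 22 December 2023): 66 out of 365
Tax = $2,867,000 × 3% × 66/365 = $15,552.4932

$15,552.49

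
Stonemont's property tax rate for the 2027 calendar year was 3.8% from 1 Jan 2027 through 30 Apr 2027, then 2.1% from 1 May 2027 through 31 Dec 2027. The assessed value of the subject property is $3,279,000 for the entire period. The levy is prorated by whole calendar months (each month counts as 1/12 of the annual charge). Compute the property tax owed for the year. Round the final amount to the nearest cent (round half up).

$87,440.00

1 Jan – 30 Apr 2027: 4 months at 3.8% → $3,279,000 × 3.8% × 4/12 = $41,534.0000
1 May – 31 Dec 2027: 8 months at 2.1% → $3,279,000 × 2.1% × 8/12 = $45,906.0000
Total = $87,440.0000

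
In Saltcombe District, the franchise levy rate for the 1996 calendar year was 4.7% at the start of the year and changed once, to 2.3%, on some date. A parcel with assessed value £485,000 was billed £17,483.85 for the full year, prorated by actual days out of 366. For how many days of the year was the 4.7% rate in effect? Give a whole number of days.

Let d = days at the first rate; then 366 − d days at the second rate.
£485,000 × [4.7%·d + 2.3%·(366−d)] / 366 = £17,483.85
Solving gives d = 199, so the new rate took effect on 18 July 1996.

199 days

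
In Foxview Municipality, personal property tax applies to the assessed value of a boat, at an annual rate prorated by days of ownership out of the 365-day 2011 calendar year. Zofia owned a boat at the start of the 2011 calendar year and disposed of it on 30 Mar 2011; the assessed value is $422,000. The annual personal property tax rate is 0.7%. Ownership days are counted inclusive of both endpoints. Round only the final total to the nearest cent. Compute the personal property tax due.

$720.29

Days held (1 Jan – 30 Mar 2011): 89 out of 365
Tax = $422,000 × 0.7% × 89/365 = $720.2904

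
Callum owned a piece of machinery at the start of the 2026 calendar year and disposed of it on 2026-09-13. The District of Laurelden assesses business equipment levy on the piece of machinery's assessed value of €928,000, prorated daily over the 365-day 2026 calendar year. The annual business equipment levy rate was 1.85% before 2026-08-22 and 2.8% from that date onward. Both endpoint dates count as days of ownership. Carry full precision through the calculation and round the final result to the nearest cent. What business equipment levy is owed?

€12,596.65

2026-01-01 to 2026-08-21: 233 days at 1.85% → €928,000 × 1.85% × 233/365 = €10,959.2986
2026-08-22 to 2026-09-13: 23 days at 2.8% → €928,000 × 2.8% × 23/365 = €1,637.3479
Total = €12,596.6466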